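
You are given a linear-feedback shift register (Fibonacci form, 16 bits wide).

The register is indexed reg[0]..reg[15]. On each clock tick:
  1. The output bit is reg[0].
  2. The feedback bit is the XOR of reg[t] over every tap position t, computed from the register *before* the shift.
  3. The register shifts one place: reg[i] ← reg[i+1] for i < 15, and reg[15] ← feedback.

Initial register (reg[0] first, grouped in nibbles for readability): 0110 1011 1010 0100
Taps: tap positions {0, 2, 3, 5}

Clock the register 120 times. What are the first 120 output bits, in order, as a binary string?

tick  register→output (feedback)
  0  0110101110100100→0 (1)
  1  1101011101001001→1 (1)
  2  1010111010010011→1 (1)
  3  0101110100100111→0 (0)
  4  1011101001001110→1 (1)
  5  0111010010011101→0 (1)
  6  1110100100111011→1 (0)
  7  1101001001110110→1 (0)
  8  1010010011101100→1 (1)
  9  0100100111011001→0 (0)
 10  1001001110110010→1 (0)
 11  0010011101100100→0 (0)
 12  0100111011001000→0 (1)
 13  1001110110010001→1 (1)
 14  0011101100100011→0 (0)
 15  0111011001000110→0 (1)
 16  1110110010001101→1 (1)
 17  1101100100011011→1 (0)
 18  1011001000110110→1 (1)
 19  0110010001101101→0 (0)
 20  1100100011011010→1 (1)
 21  1001000110110101→1 (0)
 22  0010001101101010→0 (1)
 23  0100011011010101→0 (1)
 24  1000110110101011→1 (0)
 25  0001101101010110→0 (1)
 26  0011011010101101→0 (1)
 27  0110110101011011→0 (0)
 28  1101101010110110→1 (0)
 29  1011010101101100→1 (0)
 30  0110101011011000→0 (1)
 31  1101010110110001→1 (1)
 32  1010101101100011→1 (0)
 33  0101011011000110→0 (0)
 34  1010110110001100→1 (1)
 35  0101101100011001→0 (1)
 36  1011011000110011→1 (0)
 37  0110110001100110→0 (0)
 38  1101100011001100→1 (0)
 39  1011000110011000→1 (1)
 40  0110001100110001→0 (1)
 41  1100011001100011→1 (0)
 42  1000110011000110→1 (0)
 43  0001100110001100→0 (1)
 44  0011001100011001→0 (0)
 45  0110011000110010→0 (0)
 46  1100110001100100→1 (0)
 47  1001100011001000→1 (0)
 48  0011000110010000→0 (0)
 49  0110001100100000→0 (1)
 50  1100011001000001→1 (0)
 51  1000110010000010→1 (0)
 52  0001100100000100→0 (1)
 53  0011001000001001→0 (0)
 54  0110010000010010→0 (0)
 55  1100100000100100→1 (1)
 56  1001000001001001→1 (0)
 57  0010000010010010→0 (1)
 58  0100000100100101→0 (0)
 59  1000001001001010→1 (1)
 60  0000010010010101→0 (1)
 61  0000100100101011→0 (0)
 62  0001001001010110→0 (1)
 63  0010010010101101→0 (0)
 64  0100100101011010→0 (0)
 65  1001001010110100→1 (0)
 66  0010010101101000→0 (0)
 67  0100101011010000→0 (0)
 68  1001010110100000→1 (1)
 69  0010101101000001→0 (1)
 70  0101011010000011→0 (0)
 71  1010110100000110→1 (1)
 72  0101101000001101→0 (1)
 73  1011010000011011→1 (0)
 74  0110100000110110→0 (1)
 75  1101000001101101→1 (0)
 76  1010000011011010→1 (0)
 77  0100000110110100→0 (0)
 78  1000001101101000→1 (1)
 79  0000011011010001→0 (1)
 80  0000110110100011→0 (1)
 81  0001101101000111→0 (1)
 82  0011011010001111→0 (1)
 83  0110110100011111→0 (0)
 84  1101101000111110→1 (0)
 85  1011010001111100→1 (0)
 86  0110100011111000→0 (1)
 87  1101000111110001→1 (0)
 88  1010001111100010→1 (0)
 89  0100011111000100→0 (1)
 90  1000111110001001→1 (0)
 91  0001111100010010→0 (0)
 92  0011111000100100→0 (1)
 93  0111110001001001→0 (1)
 94  1111100010010011→1 (1)
 95  1111000100100111→1 (1)
 96  1110001001001111→1 (0)
 97  1100010010011110→1 (0)
 98  1000100100111100→1 (1)
 99  0001001001111001→0 (1)
100  0010010011110011→0 (0)
101  0100100111100110→0 (0)
102  1001001111001100→1 (0)
103  0010011110011000→0 (0)
104  0100111100110000→0 (1)
105  1001111001100001→1 (1)
106  0011110011000011→0 (1)
107  0111100110000111→0 (0)
108  1111001100001110→1 (1)
109  1110011000011101→1 (1)
110  1100110000111011→1 (0)
111  1001100001110110→1 (0)
112  0011000011101100→0 (0)
113  0110000111011000→0 (1)
114  1100001110110001→1 (1)
115  1000011101100011→1 (0)
116  0000111011000110→0 (1)
117  0001110110001101→0 (0)
118  0011101100011010→0 (0)
119  0111011000110100→0 (1)

011010111010010011101100100011011010101101100011001100011001000001001001010110100000110110100011111000100100111100110000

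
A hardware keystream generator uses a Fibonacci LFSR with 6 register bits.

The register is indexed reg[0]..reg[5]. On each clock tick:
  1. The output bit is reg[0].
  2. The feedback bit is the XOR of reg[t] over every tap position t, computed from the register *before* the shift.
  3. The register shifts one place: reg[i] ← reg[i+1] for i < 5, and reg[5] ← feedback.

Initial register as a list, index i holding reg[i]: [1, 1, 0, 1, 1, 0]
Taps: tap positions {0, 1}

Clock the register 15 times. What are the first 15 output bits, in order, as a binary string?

110110011010101

step | reg (before) | out | fb
   0 | 110110 | 1 | 0
   1 | 101100 | 1 | 1
   2 | 011001 | 0 | 1
   3 | 110011 | 1 | 0
   4 | 100110 | 1 | 1
   5 | 001101 | 0 | 0
   6 | 011010 | 0 | 1
   7 | 110101 | 1 | 0
   8 | 101010 | 1 | 1
   9 | 010101 | 0 | 1
  10 | 101011 | 1 | 1
  11 | 010111 | 0 | 1
  12 | 101111 | 1 | 1
  13 | 011111 | 0 | 1
  14 | 111111 | 1 | 0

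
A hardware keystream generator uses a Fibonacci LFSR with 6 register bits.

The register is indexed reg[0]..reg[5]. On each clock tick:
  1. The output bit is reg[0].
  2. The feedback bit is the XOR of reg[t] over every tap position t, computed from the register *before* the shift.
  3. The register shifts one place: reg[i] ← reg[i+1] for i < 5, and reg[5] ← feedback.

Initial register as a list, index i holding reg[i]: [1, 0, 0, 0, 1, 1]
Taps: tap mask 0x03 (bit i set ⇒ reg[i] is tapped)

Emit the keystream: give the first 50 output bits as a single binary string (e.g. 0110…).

10001110010010110111011001101010111111000001000011

k : reg_k → out_k, fb_k
0: 100011 → 1, fb=1
1: 000111 → 0, fb=0
2: 001110 → 0, fb=0
3: 011100 → 0, fb=1
4: 111001 → 1, fb=0
5: 110010 → 1, fb=0
6: 100100 → 1, fb=1
7: 001001 → 0, fb=0
8: 010010 → 0, fb=1
9: 100101 → 1, fb=1
10: 001011 → 0, fb=0
11: 010110 → 0, fb=1
12: 101101 → 1, fb=1
13: 011011 → 0, fb=1
14: 110111 → 1, fb=0
15: 101110 → 1, fb=1
16: 011101 → 0, fb=1
17: 111011 → 1, fb=0
18: 110110 → 1, fb=0
19: 101100 → 1, fb=1
20: 011001 → 0, fb=1
21: 110011 → 1, fb=0
22: 100110 → 1, fb=1
23: 001101 → 0, fb=0
24: 011010 → 0, fb=1
25: 110101 → 1, fb=0
26: 101010 → 1, fb=1
27: 010101 → 0, fb=1
28: 101011 → 1, fb=1
29: 010111 → 0, fb=1
30: 101111 → 1, fb=1
31: 011111 → 0, fb=1
32: 111111 → 1, fb=0
33: 111110 → 1, fb=0
34: 111100 → 1, fb=0
35: 111000 → 1, fb=0
36: 110000 → 1, fb=0
37: 100000 → 1, fb=1
38: 000001 → 0, fb=0
39: 000010 → 0, fb=0
40: 000100 → 0, fb=0
41: 001000 → 0, fb=0
42: 010000 → 0, fb=1
43: 100001 → 1, fb=1
44: 000011 → 0, fb=0
45: 000110 → 0, fb=0
46: 001100 → 0, fb=0
47: 011000 → 0, fb=1
48: 110001 → 1, fb=0
49: 100010 → 1, fb=1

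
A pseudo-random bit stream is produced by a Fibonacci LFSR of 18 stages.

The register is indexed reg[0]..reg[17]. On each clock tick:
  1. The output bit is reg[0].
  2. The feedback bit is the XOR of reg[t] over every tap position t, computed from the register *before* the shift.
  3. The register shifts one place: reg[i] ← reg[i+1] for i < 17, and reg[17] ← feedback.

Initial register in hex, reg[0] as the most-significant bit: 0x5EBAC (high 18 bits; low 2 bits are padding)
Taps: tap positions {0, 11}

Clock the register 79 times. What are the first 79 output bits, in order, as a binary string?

0101111010111010111000100110101001101100010000100001111100101110110110100111111

step | reg (before) | out | fb
   0 | 010111101011101011 | 0 | 1
   1 | 101111010111010111 | 1 | 0
   2 | 011110101110101110 | 0 | 0
   3 | 111101011101011100 | 1 | 0
   4 | 111010111010111000 | 1 | 1
   5 | 110101110101110001 | 1 | 0
   6 | 101011101011100010 | 1 | 0
   7 | 010111010111000100 | 0 | 1
   8 | 101110101110001001 | 1 | 1
   9 | 011101011100010011 | 0 | 0
  10 | 111010111000100110 | 1 | 1
  11 | 110101110001001101 | 1 | 0
  12 | 101011100010011010 | 1 | 1
  13 | 010111000100110101 | 0 | 0
  14 | 101110001001101010 | 1 | 0
  15 | 011100010011010100 | 0 | 1
  16 | 111000100110101001 | 1 | 1
  17 | 110001001101010011 | 1 | 0
  18 | 100010011010100110 | 1 | 1
  19 | 000100110101001101 | 0 | 1
  20 | 001001101010011011 | 0 | 0
  21 | 010011010100110110 | 0 | 0
  22 | 100110101001101100 | 1 | 0
  23 | 001101010011011000 | 0 | 1
  24 | 011010100110110001 | 0 | 0
  25 | 110101001101100010 | 1 | 0
  26 | 101010011011000100 | 1 | 0
  27 | 010100110110001000 | 0 | 0
  28 | 101001101100010000 | 1 | 1
  29 | 010011011000100001 | 0 | 0
  30 | 100110110001000010 | 1 | 0
  31 | 001101100010000100 | 0 | 0
  32 | 011011000100001000 | 0 | 0
  33 | 110110001000010000 | 1 | 1
  34 | 101100010000100001 | 1 | 1
  35 | 011000100001000011 | 0 | 1
  36 | 110001000010000111 | 1 | 1
  37 | 100010000100001111 | 1 | 1
  38 | 000100001000011111 | 0 | 0
  39 | 001000010000111110 | 0 | 0
  40 | 010000100001111100 | 0 | 1
  41 | 100001000011111001 | 1 | 0
  42 | 000010000111110010 | 0 | 1
  43 | 000100001111100101 | 0 | 1
  44 | 001000011111001011 | 0 | 1
  45 | 010000111110010111 | 0 | 0
  46 | 100001111100101110 | 1 | 1
  47 | 000011111001011101 | 0 | 1
  48 | 000111110010111011 | 0 | 0
  49 | 001111100101110110 | 0 | 1
  50 | 011111001011101101 | 0 | 1
  51 | 111110010111011011 | 1 | 0
  52 | 111100101110110110 | 1 | 1
  53 | 111001011101101101 | 1 | 0
  54 | 110010111011011010 | 1 | 0
  55 | 100101110110110100 | 1 | 1
  56 | 001011101101101001 | 0 | 1
  57 | 010111011011010011 | 0 | 1
  58 | 101110110110100111 | 1 | 1
  59 | 011101101101001111 | 0 | 1
  60 | 111011011010011111 | 1 | 1
  61 | 110110110100111111 | 1 | 1
  62 | 101101101001111111 | 1 | 0
  63 | 011011010011111110 | 0 | 1
  64 | 110110100111111101 | 1 | 0
  65 | 101101001111111010 | 1 | 0
  66 | 011010011111110100 | 0 | 1
  67 | 110100111111101001 | 1 | 0
  68 | 101001111111010010 | 1 | 0
  69 | 010011111110100100 | 0 | 0
  70 | 100111111101001000 | 1 | 0
  71 | 001111111010010000 | 0 | 0
  72 | 011111110100100000 | 0 | 0
  73 | 111111101001000000 | 1 | 0
  74 | 111111010010000000 | 1 | 1
  75 | 111110100100000001 | 1 | 1
  76 | 111101001000000011 | 1 | 1
  77 | 111010010000000111 | 1 | 1
  78 | 110100100000001111 | 1 | 1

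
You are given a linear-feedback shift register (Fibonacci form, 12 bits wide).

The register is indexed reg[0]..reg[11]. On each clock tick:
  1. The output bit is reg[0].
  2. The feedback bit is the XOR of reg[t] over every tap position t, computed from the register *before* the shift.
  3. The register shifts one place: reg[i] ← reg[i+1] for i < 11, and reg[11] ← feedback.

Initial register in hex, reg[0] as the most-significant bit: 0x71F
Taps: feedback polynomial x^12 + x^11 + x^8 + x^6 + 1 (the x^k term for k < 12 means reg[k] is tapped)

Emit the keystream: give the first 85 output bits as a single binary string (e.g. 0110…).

0111000111110101000100111100001111110111000111001000110111000010101010000000110001011

k : reg_k → out_k, fb_k
0: 011100011111 → 0, fb=0
1: 111000111110 → 1, fb=1
2: 110001111101 → 1, fb=0
3: 100011111010 → 1, fb=1
4: 000111110101 → 0, fb=0
5: 001111101010 → 0, fb=0
6: 011111010100 → 0, fb=0
7: 111110101000 → 1, fb=1
8: 111101010001 → 1, fb=0
9: 111010100010 → 1, fb=0
10: 110101000100 → 1, fb=1
11: 101010001001 → 1, fb=1
12: 010100010011 → 0, fb=1
13: 101000100111 → 1, fb=1
14: 010001001111 → 0, fb=0
15: 100010011110 → 1, fb=0
16: 000100111100 → 0, fb=0
17: 001001111000 → 0, fb=0
18: 010011110000 → 0, fb=1
19: 100111100001 → 1, fb=1
20: 001111000011 → 0, fb=1
21: 011110000111 → 0, fb=1
22: 111100001111 → 1, fb=1
23: 111000011111 → 1, fb=1
24: 110000111111 → 1, fb=0
25: 100001111110 → 1, fb=1
26: 000011111101 → 0, fb=1
27: 000111111011 → 0, fb=1
28: 001111110111 → 0, fb=0
29: 011111101110 → 0, fb=0
30: 111111011100 → 1, fb=0
31: 111110111000 → 1, fb=1
32: 111101110001 → 1, fb=1
33: 111011100011 → 1, fb=1
34: 110111000111 → 1, fb=0
35: 101110001110 → 1, fb=0
36: 011100011100 → 0, fb=1
37: 111000111001 → 1, fb=0
38: 110001110010 → 1, fb=0
39: 100011100100 → 1, fb=0
40: 000111001000 → 0, fb=1
41: 001110010001 → 0, fb=1
42: 011100100011 → 0, fb=0
43: 111001000110 → 1, fb=1
44: 110010001101 → 1, fb=1
45: 100100011011 → 1, fb=1
46: 001000110111 → 0, fb=0
47: 010001101110 → 0, fb=0
48: 100011011100 → 1, fb=0
49: 000110111000 → 0, fb=0
50: 001101110000 → 0, fb=1
51: 011011100001 → 0, fb=0
52: 110111000010 → 1, fb=1
53: 101110000101 → 1, fb=0
54: 011100001010 → 0, fb=1
55: 111000010101 → 1, fb=0
56: 110000101010 → 1, fb=1
57: 100001010101 → 1, fb=0
58: 000010101010 → 0, fb=0
59: 000101010100 → 0, fb=0
60: 001010101000 → 0, fb=0
61: 010101010000 → 0, fb=0
62: 101010100000 → 1, fb=0
63: 010101000000 → 0, fb=0
64: 101010000000 → 1, fb=1
65: 010100000001 → 0, fb=1
66: 101000000011 → 1, fb=0
67: 010000000110 → 0, fb=0
68: 100000001100 → 1, fb=0
69: 000000011000 → 0, fb=1
70: 000000110001 → 0, fb=0
71: 000001100010 → 0, fb=1
72: 000011000101 → 0, fb=1
73: 000110001011 → 0, fb=0
74: 001100010110 → 0, fb=0
75: 011000101100 → 0, fb=0
76: 110001011000 → 1, fb=0
77: 100010110000 → 1, fb=0
78: 000101100000 → 0, fb=1
79: 001011000001 → 0, fb=1
80: 010110000011 → 0, fb=1
81: 101100000111 → 1, fb=0
82: 011000001110 → 0, fb=1
83: 110000011101 → 1, fb=1
84: 100000111011 → 1, fb=0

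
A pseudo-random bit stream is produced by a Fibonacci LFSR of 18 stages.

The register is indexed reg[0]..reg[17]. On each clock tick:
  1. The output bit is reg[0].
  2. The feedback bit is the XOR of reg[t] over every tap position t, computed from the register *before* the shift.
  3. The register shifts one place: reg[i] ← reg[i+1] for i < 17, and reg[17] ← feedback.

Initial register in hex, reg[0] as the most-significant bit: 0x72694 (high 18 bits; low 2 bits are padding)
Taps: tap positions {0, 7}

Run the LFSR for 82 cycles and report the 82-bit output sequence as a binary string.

0111001001101001010100011011000001100010011000000101010010010010100001110111010001

k : reg_k → out_k, fb_k
0: 011100100110100101 → 0, fb=0
1: 111001001101001010 → 1, fb=1
2: 110010011010010101 → 1, fb=0
3: 100100110100101010 → 1, fb=0
4: 001001101001010100 → 0, fb=0
5: 010011010010101000 → 0, fb=1
6: 100110100101010001 → 1, fb=1
7: 001101001010100011 → 0, fb=0
8: 011010010101000110 → 0, fb=1
9: 110100101010001101 → 1, fb=1
10: 101001010100011011 → 1, fb=0
11: 010010101000110110 → 0, fb=0
12: 100101010001101100 → 1, fb=0
13: 001010100011011000 → 0, fb=0
14: 010101000110110000 → 0, fb=0
15: 101010001101100000 → 1, fb=1
16: 010100011011000001 → 0, fb=1
17: 101000110110000011 → 1, fb=0
18: 010001101100000110 → 0, fb=0
19: 100011011000001100 → 1, fb=0
20: 000110110000011000 → 0, fb=1
21: 001101100000110001 → 0, fb=0
22: 011011000001100010 → 0, fb=0
23: 110110000011000100 → 1, fb=1
24: 101100000110001001 → 1, fb=1
25: 011000001100010011 → 0, fb=0
26: 110000011000100110 → 1, fb=0
27: 100000110001001100 → 1, fb=0
28: 000001100010011000 → 0, fb=0
29: 000011000100110000 → 0, fb=0
30: 000110001001100000 → 0, fb=0
31: 001100010011000000 → 0, fb=1
32: 011000100110000001 → 0, fb=0
33: 110001001100000010 → 1, fb=1
34: 100010011000000101 → 1, fb=0
35: 000100110000001010 → 0, fb=1
36: 001001100000010101 → 0, fb=0
37: 010011000000101010 → 0, fb=0
38: 100110000001010100 → 1, fb=1
39: 001100000010101001 → 0, fb=0
40: 011000000101010010 → 0, fb=0
41: 110000001010100100 → 1, fb=1
42: 100000010101001001 → 1, fb=0
43: 000000101010010010 → 0, fb=0
44: 000001010100100100 → 0, fb=1
45: 000010101001001001 → 0, fb=0
46: 000101010010010010 → 0, fb=1
47: 001010100100100101 → 0, fb=0
48: 010101001001001010 → 0, fb=0
49: 101010010010010100 → 1, fb=0
50: 010100100100101000 → 0, fb=0
51: 101001001001010000 → 1, fb=1
52: 010010010010100001 → 0, fb=1
53: 100100100101000011 → 1, fb=1
54: 001001001010000111 → 0, fb=0
55: 010010010100001110 → 0, fb=1
56: 100100101000011101 → 1, fb=1
57: 001001010000111011 → 0, fb=1
58: 010010100001110111 → 0, fb=0
59: 100101000011101110 → 1, fb=1
60: 001010000111011101 → 0, fb=0
61: 010100001110111010 → 0, fb=0
62: 101000011101110100 → 1, fb=0
63: 010000111011101000 → 0, fb=1
64: 100001110111010001 → 1, fb=0
65: 000011101110100010 → 0, fb=0
66: 000111011101000100 → 0, fb=1
67: 001110111010001001 → 0, fb=1
68: 011101110100010011 → 0, fb=1
69: 111011101000100111 → 1, fb=1
70: 110111010001001111 → 1, fb=0
71: 101110100010011110 → 1, fb=1
72: 011101000100111101 → 0, fb=0
73: 111010001001111010 → 1, fb=1
74: 110100010011110101 → 1, fb=0
75: 101000100111101010 → 1, fb=1
76: 010001001111010101 → 0, fb=0
77: 100010011110101010 → 1, fb=0
78: 000100111101010100 → 0, fb=1
79: 001001111010101001 → 0, fb=1
80: 010011110101010011 → 0, fb=1
81: 100111101010100111 → 1, fb=1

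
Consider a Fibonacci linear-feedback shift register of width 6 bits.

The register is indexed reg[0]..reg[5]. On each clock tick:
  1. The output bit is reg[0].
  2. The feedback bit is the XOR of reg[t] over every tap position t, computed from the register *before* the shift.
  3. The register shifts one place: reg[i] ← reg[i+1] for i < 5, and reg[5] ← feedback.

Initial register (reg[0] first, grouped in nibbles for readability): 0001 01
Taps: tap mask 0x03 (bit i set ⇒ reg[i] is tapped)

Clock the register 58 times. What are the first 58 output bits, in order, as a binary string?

tick  register→output (feedback)
  0  000101→0 (0)
  1  001010→0 (0)
  2  010100→0 (1)
  3  101001→1 (1)
  4  010011→0 (1)
  5  100111→1 (1)
  6  001111→0 (0)
  7  011110→0 (1)
  8  111101→1 (0)
  9  111010→1 (0)
 10  110100→1 (0)
 11  101000→1 (1)
 12  010001→0 (1)
 13  100011→1 (1)
 14  000111→0 (0)
 15  001110→0 (0)
 16  011100→0 (1)
 17  111001→1 (0)
 18  110010→1 (0)
 19  100100→1 (1)
 20  001001→0 (0)
 21  010010→0 (1)
 22  100101→1 (1)
 23  001011→0 (0)
 24  010110→0 (1)
 25  101101→1 (1)
 26  011011→0 (1)
 27  110111→1 (0)
 28  101110→1 (1)
 29  011101→0 (1)
 30  111011→1 (0)
 31  110110→1 (0)
 32  101100→1 (1)
 33  011001→0 (1)
 34  110011→1 (0)
 35  100110→1 (1)
 36  001101→0 (0)
 37  011010→0 (1)
 38  110101→1 (0)
 39  101010→1 (1)
 40  010101→0 (1)
 41  101011→1 (1)
 42  010111→0 (1)
 43  101111→1 (1)
 44  011111→0 (1)
 45  111111→1 (0)
 46  111110→1 (0)
 47  111100→1 (0)
 48  111000→1 (0)
 49  110000→1 (0)
 50  100000→1 (1)
 51  000001→0 (0)
 52  000010→0 (0)
 53  000100→0 (0)
 54  001000→0 (0)
 55  010000→0 (1)
 56  100001→1 (1)
 57  000011→0 (0)

0001010011110100011100100101101110110011010101111110000010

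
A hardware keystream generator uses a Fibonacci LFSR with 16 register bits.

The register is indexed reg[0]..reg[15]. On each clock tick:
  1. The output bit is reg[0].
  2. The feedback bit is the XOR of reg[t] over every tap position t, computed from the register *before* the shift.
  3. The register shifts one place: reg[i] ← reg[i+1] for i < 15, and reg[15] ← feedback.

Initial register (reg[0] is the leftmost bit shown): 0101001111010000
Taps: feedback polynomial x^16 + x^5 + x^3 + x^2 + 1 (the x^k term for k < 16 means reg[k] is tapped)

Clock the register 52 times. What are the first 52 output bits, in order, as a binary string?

0101001111010000111110000000101111011001000000010101

k : reg_k → out_k, fb_k
0: 0101001111010000 → 0, fb=1
1: 1010011110100001 → 1, fb=1
2: 0100111101000011 → 0, fb=1
3: 1001111010000111 → 1, fb=1
4: 0011110100001111 → 0, fb=1
5: 0111101000011111 → 0, fb=0
6: 1111010000111110 → 1, fb=0
7: 1110100001111100 → 1, fb=0
8: 1101000011111000 → 1, fb=0
9: 1010000111110000 → 1, fb=0
10: 0100001111100000 → 0, fb=0
11: 1000011111000000 → 1, fb=0
12: 0000111110000000 → 0, fb=1
13: 0001111100000001 → 0, fb=0
14: 0011111000000010 → 0, fb=1
15: 0111110000000101 → 0, fb=1
16: 1111100000001011 → 1, fb=1
17: 1111000000010111 → 1, fb=1
18: 1110000000101111 → 1, fb=0
19: 1100000001011110 → 1, fb=1
20: 1000000010111101 → 1, fb=1
21: 0000000101111011 → 0, fb=0
22: 0000001011110110 → 0, fb=0
23: 0000010111101100 → 0, fb=1
24: 0000101111011001 → 0, fb=0
25: 0001011110110010 → 0, fb=0
26: 0010111101100100 → 0, fb=0
27: 0101111011001000 → 0, fb=0
28: 1011110110010000 → 1, fb=0
29: 0111101100100000 → 0, fb=0
30: 1111011001000000 → 1, fb=0
31: 1110110010000000 → 1, fb=1
32: 1101100100000001 → 1, fb=0
33: 1011001000000010 → 1, fb=1
34: 0110010000000101 → 0, fb=0
35: 1100100000001010 → 1, fb=1
36: 1001000000010101 → 1, fb=0
37: 0010000000101010 → 0, fb=1
38: 0100000001010101 → 0, fb=0
39: 1000000010101010 → 1, fb=1
40: 0000000101010101 → 0, fb=0
41: 0000001010101010 → 0, fb=0
42: 0000010101010100 → 0, fb=1
43: 0000101010101001 → 0, fb=0
44: 0001010101010010 → 0, fb=0
45: 0010101010100100 → 0, fb=1
46: 0101010101001001 → 0, fb=0
47: 1010101010010010 → 1, fb=0
48: 0101010100100100 → 0, fb=0
49: 1010101001001000 → 1, fb=0
50: 0101010010010000 → 0, fb=0
51: 1010100100100000 → 1, fb=0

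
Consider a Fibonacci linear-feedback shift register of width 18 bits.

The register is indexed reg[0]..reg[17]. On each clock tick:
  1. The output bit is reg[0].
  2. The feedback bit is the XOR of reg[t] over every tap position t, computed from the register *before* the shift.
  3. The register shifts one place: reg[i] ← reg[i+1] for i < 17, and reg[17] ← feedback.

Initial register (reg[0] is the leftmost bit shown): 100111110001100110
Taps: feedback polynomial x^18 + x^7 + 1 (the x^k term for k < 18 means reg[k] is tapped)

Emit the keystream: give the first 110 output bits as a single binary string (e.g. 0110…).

k : reg_k → out_k, fb_k
0: 100111110001100110 → 1, fb=0
1: 001111100011001100 → 0, fb=0
2: 011111000110011000 → 0, fb=0
3: 111110001100110000 → 1, fb=1
4: 111100011001100001 → 1, fb=0
5: 111000110011000010 → 1, fb=0
6: 110001100110000100 → 1, fb=1
7: 100011001100001001 → 1, fb=1
8: 000110011000010011 → 0, fb=1
9: 001100110000100111 → 0, fb=1
10: 011001100001001111 → 0, fb=0
11: 110011000010011110 → 1, fb=1
12: 100110000100111101 → 1, fb=1
13: 001100001001111011 → 0, fb=0
14: 011000010011110110 → 0, fb=1
15: 110000100111101101 → 1, fb=1
16: 100001001111011011 → 1, fb=1
17: 000010011110110111 → 0, fb=1
18: 000100111101101111 → 0, fb=1
19: 001001111011011111 → 0, fb=1
20: 010011110110111111 → 0, fb=1
21: 100111101101111111 → 1, fb=1
22: 001111011011111111 → 0, fb=1
23: 011110110111111111 → 0, fb=1
24: 111101101111111111 → 1, fb=1
25: 111011011111111111 → 1, fb=0
26: 110110111111111110 → 1, fb=0
27: 101101111111111100 → 1, fb=0
28: 011011111111111000 → 0, fb=1
29: 110111111111110001 → 1, fb=0
30: 101111111111100010 → 1, fb=0
31: 011111111111000100 → 0, fb=1
32: 111111111110001001 → 1, fb=0
33: 111111111100010010 → 1, fb=0
34: 111111111000100100 → 1, fb=0
35: 111111110001001000 → 1, fb=0
36: 111111100010010000 → 1, fb=1
37: 111111000100100001 → 1, fb=1
38: 111110001001000011 → 1, fb=1
39: 111100010010000111 → 1, fb=0
40: 111000100100001110 → 1, fb=1
41: 110001001000011101 → 1, fb=1
42: 100010010000111011 → 1, fb=0
43: 000100100001110110 → 0, fb=0
44: 001001000011101100 → 0, fb=0
45: 010010000111011000 → 0, fb=0
46: 100100001110110000 → 1, fb=1
47: 001000011101100001 → 0, fb=1
48: 010000111011000011 → 0, fb=1
49: 100001110110000111 → 1, fb=0
50: 000011101100001110 → 0, fb=0
51: 000111011000011100 → 0, fb=1
52: 001110110000111001 → 0, fb=1
53: 011101100001110011 → 0, fb=0
54: 111011000011100110 → 1, fb=1
55: 110110000111001101 → 1, fb=1
56: 101100001110011011 → 1, fb=1
57: 011000011100110111 → 0, fb=1
58: 110000111001101111 → 1, fb=0
59: 100001110011011110 → 1, fb=0
60: 000011100110111100 → 0, fb=0
61: 000111001101111000 → 0, fb=0
62: 001110011011110000 → 0, fb=1
63: 011100110111100001 → 0, fb=1
64: 111001101111000011 → 1, fb=1
65: 110011011110000111 → 1, fb=0
66: 100110111100001110 → 1, fb=0
67: 001101111000011100 → 0, fb=1
68: 011011110000111001 → 0, fb=1
69: 110111100001110011 → 1, fb=1
70: 101111000011100111 → 1, fb=1
71: 011110000111001111 → 0, fb=0
72: 111100001110011110 → 1, fb=1
73: 111000011100111101 → 1, fb=0
74: 110000111001111010 → 1, fb=0
75: 100001110011110100 → 1, fb=0
76: 000011100111101000 → 0, fb=0
77: 000111001111010000 → 0, fb=0
78: 001110011110100000 → 0, fb=1
79: 011100111101000001 → 0, fb=1
80: 111001111010000011 → 1, fb=0
81: 110011110100000110 → 1, fb=0
82: 100111101000001100 → 1, fb=1
83: 001111010000011001 → 0, fb=1
84: 011110100000110011 → 0, fb=0
85: 111101000001100110 → 1, fb=1
86: 111010000011001101 → 1, fb=1
87: 110100000110011011 → 1, fb=1
88: 101000001100110111 → 1, fb=1
89: 010000011001101111 → 0, fb=1
90: 100000110011011111 → 1, fb=0
91: 000001100110111110 → 0, fb=0
92: 000011001101111100 → 0, fb=0
93: 000110011011111000 → 0, fb=1
94: 001100110111110001 → 0, fb=1
95: 011001101111100011 → 0, fb=0
96: 110011011111000110 → 1, fb=0
97: 100110111110001100 → 1, fb=0
98: 001101111100011000 → 0, fb=1
99: 011011111000110001 → 0, fb=1
100: 110111110001100011 → 1, fb=0
101: 101111100011000110 → 1, fb=1
102: 011111000110001101 → 0, fb=0
103: 111110001100011010 → 1, fb=1
104: 111100011000110101 → 1, fb=0
105: 111000110001101010 → 1, fb=0
106: 110001100011010100 → 1, fb=1
107: 100011000110101001 → 1, fb=1
108: 000110001101010011 → 0, fb=0
109: 001100011010100110 → 0, fb=1

10011111000110011000010011110110111111111110001001000011101100001110011011110000111001111010000011001101111100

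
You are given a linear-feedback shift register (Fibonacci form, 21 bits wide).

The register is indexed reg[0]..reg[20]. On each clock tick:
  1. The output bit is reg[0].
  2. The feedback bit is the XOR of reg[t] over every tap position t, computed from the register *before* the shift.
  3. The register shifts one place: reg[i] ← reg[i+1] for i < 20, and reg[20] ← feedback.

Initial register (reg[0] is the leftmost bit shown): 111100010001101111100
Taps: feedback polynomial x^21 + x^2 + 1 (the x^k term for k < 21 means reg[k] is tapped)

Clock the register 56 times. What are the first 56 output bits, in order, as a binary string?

11110001000110111110000110101011101000110011100000101001

tick  register→output (feedback)
  0  111100010001101111100→1 (0)
  1  111000100011011111000→1 (0)
  2  110001000110111110000→1 (1)
  3  100010001101111100001→1 (1)
  4  000100011011111000011→0 (0)
  5  001000110111110000110→0 (1)
  6  010001101111100001101→0 (0)
  7  100011011111000011010→1 (1)
  8  000110111110000110101→0 (0)
  9  001101111100001101010→0 (1)
 10  011011111000011010101→0 (1)
 11  110111110000110101011→1 (1)
 12  101111100001101010111→1 (0)
 13  011111000011010101110→0 (1)
 14  111110000110101011101→1 (0)
 15  111100001101010111010→1 (0)
 16  111000011010101110100→1 (0)
 17  110000110101011101000→1 (1)
 18  100001101010111010001→1 (1)
 19  000011010101110100011→0 (0)
 20  000110101011101000110→0 (0)
 21  001101010111010001100→0 (1)
 22  011010101110100011001→0 (1)
 23  110101011101000110011→1 (1)
 24  101010111010001100111→1 (0)
 25  010101110100011001110→0 (0)
 26  101011101000110011100→1 (0)
 27  010111010001100111000→0 (0)
 28  101110100011001110000→1 (0)
 29  011101000110011100000→0 (1)
 30  111010001100111000001→1 (0)
 31  110100011001110000010→1 (1)
 32  101000110011100000101→1 (0)
 33  010001100111000001010→0 (0)
 34  100011001110000010100→1 (1)
 35  000110011100000101001→0 (0)
 36  001100111000001010010→0 (1)
 37  011001110000010100101→0 (1)
 38  110011100000101001011→1 (1)
 39  100111000001010010111→1 (1)
 40  001110000010100101111→0 (1)
 41  011100000101001011111→0 (1)
 42  111000001010010111111→1 (0)
 43  110000010100101111110→1 (1)
 44  100000101001011111101→1 (1)
 45  000001010010111111011→0 (0)
 46  000010100101111110110→0 (0)
 47  000101001011111101100→0 (0)
 48  001010010111111011000→0 (1)
 49  010100101111110110001→0 (0)
 50  101001011111101100010→1 (0)
 51  010010111111011000100→0 (0)
 52  100101111110110001000→1 (1)
 53  001011111101100010001→0 (1)
 54  010111111011000100011→0 (0)
 55  101111110110001000110→1 (0)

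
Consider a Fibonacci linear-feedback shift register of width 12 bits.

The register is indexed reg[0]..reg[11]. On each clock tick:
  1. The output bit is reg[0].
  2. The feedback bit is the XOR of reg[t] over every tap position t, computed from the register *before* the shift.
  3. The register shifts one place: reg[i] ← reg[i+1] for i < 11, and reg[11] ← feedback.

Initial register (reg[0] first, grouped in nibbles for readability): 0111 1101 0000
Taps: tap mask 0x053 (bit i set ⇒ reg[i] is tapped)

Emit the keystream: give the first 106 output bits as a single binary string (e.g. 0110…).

tick  register→output (feedback)
  0  011111010000→0 (0)
  1  111110100000→1 (0)
  2  111101000000→1 (0)
  3  111010000000→1 (1)
  4  110100000001→1 (0)
  5  101000000010→1 (1)
  6  010000000101→0 (1)
  7  100000001011→1 (1)
  8  000000010111→0 (0)
  9  000000101110→0 (1)
 10  000001011101→0 (0)
 11  000010111010→0 (0)
 12  000101110100→0 (1)
 13  001011101001→0 (0)
 14  010111010010→0 (0)
 15  101110100100→1 (1)
 16  011101001001→0 (1)
 17  111010010011→1 (1)
 18  110100100111→1 (1)
 19  101001001111→1 (1)
 20  010010011111→0 (0)
 21  100100111110→1 (0)
 22  001001111100→0 (1)
 23  010011111001→0 (1)
 24  100111110011→1 (1)
 25  001111100111→0 (0)
 26  011111001110→0 (0)
 27  111110011100→1 (1)
 28  111100111001→1 (1)
 29  111001110011→1 (1)
 30  110011100111→1 (0)
 31  100111001110→1 (0)
 32  001110011100→0 (1)
 33  011100111001→0 (0)
 34  111001110010→1 (1)
 35  110011100101→1 (0)
 36  100111001010→1 (0)
 37  001110010100→0 (1)
 38  011100101001→0 (0)
 39  111001010010→1 (0)
 40  110010100100→1 (0)
 41  100101001000→1 (1)
 42  001010010001→0 (1)
 43  010100100011→0 (0)
 44  101001000110→1 (1)
 45  010010001101→0 (0)
 46  100100011010→1 (1)
 47  001000110101→0 (1)
 48  010001101011→0 (0)
 49  100011010110→1 (0)
 50  000110101100→0 (0)
 51  001101011000→0 (0)
 52  011010110000→0 (1)
 53  110101100001→1 (1)
 54  101011000011→1 (0)
 55  010110000110→0 (0)
 56  101100001100→1 (1)
 57  011000011001→0 (1)
 58  110000110011→1 (1)
 59  100001100111→1 (0)
 60  000011001110→0 (1)
 61  000110011101→0 (1)
 62  001100111011→0 (1)
 63  011001110111→0 (0)
 64  110011101110→1 (0)
 65  100111011100→1 (0)
 66  001110111000→0 (0)
 67  011101110000→0 (0)
 68  111011100000→1 (0)
 69  110111000000→1 (1)
 70  101110000001→1 (0)
 71  011100000010→0 (1)
 72  111000000101→1 (0)
 73  110000001010→1 (0)
 74  100000010100→1 (1)
 75  000000101001→0 (1)
 76  000001010011→0 (0)
 77  000010100110→0 (0)
 78  000101001100→0 (0)
 79  001010011000→0 (1)
 80  010100110001→0 (0)
 81  101001100010→1 (0)
 82  010011000100→0 (0)
 83  100110001000→1 (0)
 84  001100010000→0 (0)
 85  011000100000→0 (0)
 86  110001000000→1 (0)
 87  100010000000→1 (0)
 88  000100000000→0 (0)
 89  001000000000→0 (0)
 90  010000000000→0 (1)
 91  100000000001→1 (1)
 92  000000000011→0 (0)
 93  000000000110→0 (0)
 94  000000001100→0 (0)
 95  000000011000→0 (0)
 96  000000110000→0 (1)
 97  000001100001→0 (1)
 98  000011000011→0 (1)
 99  000110000111→0 (1)
100  001100001111→0 (0)
101  011000011110→0 (1)
102  110000111101→1 (1)
103  100001111011→1 (0)
104  000011110110→0 (0)
105  000111101100→0 (0)

0111110100000001011101001001111100111001110010100100011010110000110011101110000001010011000100000000001100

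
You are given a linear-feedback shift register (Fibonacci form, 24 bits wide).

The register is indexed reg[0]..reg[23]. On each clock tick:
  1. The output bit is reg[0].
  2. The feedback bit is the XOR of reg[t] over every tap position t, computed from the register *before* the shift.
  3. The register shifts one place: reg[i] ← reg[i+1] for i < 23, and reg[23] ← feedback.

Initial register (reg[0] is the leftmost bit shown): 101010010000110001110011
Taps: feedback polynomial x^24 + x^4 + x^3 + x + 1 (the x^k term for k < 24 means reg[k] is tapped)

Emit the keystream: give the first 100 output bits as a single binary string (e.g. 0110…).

k : reg_k → out_k, fb_k
0: 101010010000110001110011 → 1, fb=0
1: 010100100001100011100110 → 0, fb=0
2: 101001000011000111001100 → 1, fb=1
3: 010010000110001110011001 → 0, fb=0
4: 100100001100011100110010 → 1, fb=0
5: 001000011000111001100100 → 0, fb=0
6: 010000110001110011001000 → 0, fb=1
7: 100001100011100110010001 → 1, fb=1
8: 000011000111001100100011 → 0, fb=1
9: 000110001110011001000111 → 0, fb=0
10: 001100011100110010001110 → 0, fb=1
11: 011000111001100100011101 → 0, fb=1
12: 110001110011001000111011 → 1, fb=0
13: 100011100110010001110110 → 1, fb=0
14: 000111001100100011101100 → 0, fb=0
15: 001110011001000111011000 → 0, fb=0
16: 011100110010001110110000 → 0, fb=0
17: 111001100100011101100000 → 1, fb=0
18: 110011001000111011000000 → 1, fb=1
19: 100110010001110110000001 → 1, fb=1
20: 001100100011101100000011 → 0, fb=1
21: 011001000111011000000111 → 0, fb=1
22: 110010001110110000001111 → 1, fb=1
23: 100100011101100000011111 → 1, fb=0
24: 001000111011000000111110 → 0, fb=0
25: 010001110110000001111100 → 0, fb=1
26: 100011101100000011111001 → 1, fb=0
27: 000111011000000111110010 → 0, fb=0
28: 001110110000001111100100 → 0, fb=0
29: 011101100000011111001000 → 0, fb=0
30: 111011000000111110010000 → 1, fb=1
31: 110110000001111100100001 → 1, fb=0
32: 101100000011111001000010 → 1, fb=0
33: 011000000111110010000100 → 0, fb=1
34: 110000001111100100001001 → 1, fb=0
35: 100000011111001000010010 → 1, fb=1
36: 000000111110010000100101 → 0, fb=0
37: 000001111100100001001010 → 0, fb=0
38: 000011111001000010010100 → 0, fb=1
39: 000111110010000100101001 → 0, fb=0
40: 001111100100001001010010 → 0, fb=0
41: 011111001000010010100100 → 0, fb=1
42: 111110010000100101001001 → 1, fb=0
43: 111100100001001010010010 → 1, fb=1
44: 111001000010010100100101 → 1, fb=0
45: 110010000100101001001010 → 1, fb=1
46: 100100001001010010010101 → 1, fb=0
47: 001000010010100100101010 → 0, fb=0
48: 010000100101001001010100 → 0, fb=1
49: 100001001010010010101001 → 1, fb=1
50: 000010010100100101010011 → 0, fb=1
51: 000100101001001010100111 → 0, fb=1
52: 001001010010010101001111 → 0, fb=0
53: 010010100100101010011110 → 0, fb=0
54: 100101001001010100111100 → 1, fb=0
55: 001010010010101001111000 → 0, fb=1
56: 010100100101010011110001 → 0, fb=0
57: 101001001010100111100010 → 1, fb=1
58: 010010010101001111000101 → 0, fb=0
59: 100100101010011110001010 → 1, fb=0
60: 001001010100111100010100 → 0, fb=0
61: 010010101001111000101000 → 0, fb=0
62: 100101010011110001010000 → 1, fb=0
63: 001010100111100010100000 → 0, fb=1
64: 010101001111000101000001 → 0, fb=0
65: 101010011110001010000010 → 1, fb=0
66: 010100111100010100000100 → 0, fb=0
67: 101001111000101000001000 → 1, fb=1
68: 010011110001010000010001 → 0, fb=0
69: 100111100010100000100010 → 1, fb=1
70: 001111000101000001000101 → 0, fb=0
71: 011110001010000010001010 → 0, fb=1
72: 111100010100000100010101 → 1, fb=1
73: 111000101000001000101011 → 1, fb=0
74: 110001010000010001010110 → 1, fb=0
75: 100010100000100010101100 → 1, fb=0
76: 000101000001000101011000 → 0, fb=1
77: 001010000010001010110001 → 0, fb=1
78: 010100000100010101100011 → 0, fb=0
79: 101000001000101011000110 → 1, fb=1
80: 010000010001010110001101 → 0, fb=1
81: 100000100010101100011011 → 1, fb=1
82: 000001000101011000110111 → 0, fb=0
83: 000010001010110001101110 → 0, fb=1
84: 000100010101100011011101 → 0, fb=1
85: 001000101011000110111011 → 0, fb=0
86: 010001010110001101110110 → 0, fb=1
87: 100010101100011011101101 → 1, fb=0
88: 000101011000110111011010 → 0, fb=1
89: 001010110001101110110101 → 0, fb=1
90: 010101100011011101101011 → 0, fb=0
91: 101011000110111011010110 → 1, fb=0
92: 010110001101110110101100 → 0, fb=1
93: 101100011011101101011001 → 1, fb=0
94: 011000110111011010110010 → 0, fb=1
95: 110001101110110101100101 → 1, fb=0
96: 100011011101101011001010 → 1, fb=0
97: 000110111011010110010100 → 0, fb=0
98: 001101110110101100101000 → 0, fb=1
99: 011011101101011001010001 → 0, fb=0

1010100100001100011100110010001110110000001111100100001001010010010101001111000101000001000101011000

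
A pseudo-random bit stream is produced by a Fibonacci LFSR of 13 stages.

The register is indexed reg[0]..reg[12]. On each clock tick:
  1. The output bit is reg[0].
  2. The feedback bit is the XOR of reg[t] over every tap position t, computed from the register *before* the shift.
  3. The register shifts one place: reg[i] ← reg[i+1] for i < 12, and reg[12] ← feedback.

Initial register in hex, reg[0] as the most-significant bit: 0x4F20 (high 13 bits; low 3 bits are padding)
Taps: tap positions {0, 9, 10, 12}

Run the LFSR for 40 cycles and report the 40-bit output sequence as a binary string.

0100111100100111010001101111001001101000

tick  register→output (feedback)
  0  0100111100100→0 (1)
  1  1001111001001→1 (1)
  2  0011110010011→0 (1)
  3  0111100100111→0 (0)
  4  1111001001110→1 (1)
  5  1110010011101→1 (0)
  6  1100100111010→1 (0)
  7  1001001110100→1 (0)
  8  0010011101000→0 (1)
  9  0100111010001→0 (1)
 10  1001110100011→1 (0)
 11  0011101000110→0 (1)
 12  0111010001101→0 (1)
 13  1110100011011→1 (1)
 14  1101000110111→1 (1)
 15  1010001101111→1 (0)
 16  0100011011110→0 (0)
 17  1000110111100→1 (1)
 18  0001101111001→0 (0)
 19  0011011110010→0 (0)
 20  0110111100100→0 (1)
 21  1101111001001→1 (1)
 22  1011110010011→1 (0)
 23  0111100100110→0 (1)
 24  1111001001101→1 (0)
 25  1110010011010→1 (0)
 26  1100100110100→1 (0)
 27  1001001101000→1 (0)
 28  0010011010000→0 (0)
 29  0100110100000→0 (0)
 30  1001101000000→1 (1)
 31  0011010000001→0 (1)
 32  0110100000011→0 (1)
 33  1101000000111→1 (1)
 34  1010000001111→1 (0)
 35  0100000011110→0 (0)
 36  1000000111100→1 (1)
 37  0000001111001→0 (0)
 38  0000011110010→0 (0)
 39  0000111100100→0 (1)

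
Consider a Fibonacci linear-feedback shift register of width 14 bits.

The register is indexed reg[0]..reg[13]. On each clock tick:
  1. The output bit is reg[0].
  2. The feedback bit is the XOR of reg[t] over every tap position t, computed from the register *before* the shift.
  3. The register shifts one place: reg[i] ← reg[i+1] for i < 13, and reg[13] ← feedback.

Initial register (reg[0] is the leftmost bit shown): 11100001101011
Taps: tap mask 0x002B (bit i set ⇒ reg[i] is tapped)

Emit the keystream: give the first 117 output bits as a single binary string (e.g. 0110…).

111000011010110001101000011010111101101001100111110001011011101101010001111101010000110001011011111101010011010001000

k : reg_k → out_k, fb_k
0: 11100001101011 → 1, fb=0
1: 11000011010110 → 1, fb=0
2: 10000110101100 → 1, fb=0
3: 00001101011000 → 0, fb=1
4: 00011010110001 → 0, fb=1
5: 00110101100011 → 0, fb=0
6: 01101011000110 → 0, fb=1
7: 11010110001101 → 1, fb=0
8: 10101100011010 → 1, fb=0
9: 01011000110100 → 0, fb=0
10: 10110001101000 → 1, fb=0
11: 01100011010000 → 0, fb=1
12: 11000110100001 → 1, fb=1
13: 10001101000011 → 1, fb=0
14: 00011010000110 → 0, fb=1
15: 00110100001101 → 0, fb=0
16: 01101000011010 → 0, fb=1
17: 11010000110101 → 1, fb=1
18: 10100001101011 → 1, fb=1
19: 01000011010111 → 0, fb=1
20: 10000110101111 → 1, fb=0
21: 00001101011110 → 0, fb=1
22: 00011010111101 → 0, fb=1
23: 00110101111011 → 0, fb=0
24: 01101011110110 → 0, fb=1
25: 11010111101101 → 1, fb=0
26: 10101111011010 → 1, fb=0
27: 01011110110100 → 0, fb=1
28: 10111101101001 → 1, fb=1
29: 01111011010011 → 0, fb=0
30: 11110110100110 → 1, fb=0
31: 11101101001100 → 1, fb=1
32: 11011010011001 → 1, fb=1
33: 10110100110011 → 1, fb=1
34: 01101001100111 → 0, fb=1
35: 11010011001111 → 1, fb=1
36: 10100110011111 → 1, fb=0
37: 01001100111110 → 0, fb=0
38: 10011001111100 → 1, fb=0
39: 00110011111000 → 0, fb=1
40: 01100111110001 → 0, fb=0
41: 11001111100010 → 1, fb=1
42: 10011111000101 → 1, fb=1
43: 00111110001011 → 0, fb=0
44: 01111100010110 → 0, fb=1
45: 11111000101101 → 1, fb=1
46: 11110001011011 → 1, fb=1
47: 11100010110111 → 1, fb=0
48: 11000101101110 → 1, fb=1
49: 10001011011101 → 1, fb=1
50: 00010110111011 → 0, fb=0
51: 00101101110110 → 0, fb=1
52: 01011011101101 → 0, fb=0
53: 10110111011010 → 1, fb=1
54: 01101110110101 → 0, fb=0
55: 11011101101010 → 1, fb=0
56: 10111011010100 → 1, fb=0
57: 01110110101000 → 0, fb=1
58: 11101101010001 → 1, fb=1
59: 11011010100011 → 1, fb=1
60: 10110101000111 → 1, fb=1
61: 01101010001111 → 0, fb=1
62: 11010100011111 → 1, fb=0
63: 10101000111110 → 1, fb=1
64: 01010001111101 → 0, fb=0
65: 10100011111010 → 1, fb=1
66: 01000111110101 → 0, fb=0
67: 10001111101010 → 1, fb=0
68: 00011111010100 → 0, fb=0
69: 00111110101000 → 0, fb=0
70: 01111101010000 → 0, fb=1
71: 11111010100001 → 1, fb=1
72: 11110101000011 → 1, fb=0
73: 11101010000110 → 1, fb=0
74: 11010100001100 → 1, fb=0
75: 10101000011000 → 1, fb=1
76: 01010000110001 → 0, fb=0
77: 10100001100010 → 1, fb=1
78: 01000011000101 → 0, fb=1
79: 10000110001011 → 1, fb=0
80: 00001100010110 → 0, fb=1
81: 00011000101101 → 0, fb=1
82: 00110001011011 → 0, fb=1
83: 01100010110111 → 0, fb=1
84: 11000101101111 → 1, fb=1
85: 10001011011111 → 1, fb=1
86: 00010110111111 → 0, fb=0
87: 00101101111110 → 0, fb=1
88: 01011011111101 → 0, fb=0
89: 10110111111010 → 1, fb=1
90: 01101111110101 → 0, fb=0
91: 11011111101010 → 1, fb=0
92: 10111111010100 → 1, fb=1
93: 01111110101001 → 0, fb=1
94: 11111101010011 → 1, fb=0
95: 11111010100110 → 1, fb=1
96: 11110101001101 → 1, fb=0
97: 11101010011010 → 1, fb=0
98: 11010100110100 → 1, fb=0
99: 10101001101000 → 1, fb=1
100: 01010011010001 → 0, fb=0
101: 10100110100010 → 1, fb=0
102: 01001101000100 → 0, fb=0
103: 10011010001000 → 1, fb=0
104: 00110100010000 → 0, fb=0
105: 01101000100000 → 0, fb=1
106: 11010001000001 → 1, fb=1
107: 10100010000011 → 1, fb=1
108: 01000100000111 → 0, fb=0
109: 10001000001110 → 1, fb=1
110: 00010000011101 → 0, fb=1
111: 00100000111011 → 0, fb=0
112: 01000001110110 → 0, fb=1
113: 10000011101101 → 1, fb=1
114: 00000111011011 → 0, fb=1
115: 00001110110111 → 0, fb=1
116: 00011101101111 → 0, fb=0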